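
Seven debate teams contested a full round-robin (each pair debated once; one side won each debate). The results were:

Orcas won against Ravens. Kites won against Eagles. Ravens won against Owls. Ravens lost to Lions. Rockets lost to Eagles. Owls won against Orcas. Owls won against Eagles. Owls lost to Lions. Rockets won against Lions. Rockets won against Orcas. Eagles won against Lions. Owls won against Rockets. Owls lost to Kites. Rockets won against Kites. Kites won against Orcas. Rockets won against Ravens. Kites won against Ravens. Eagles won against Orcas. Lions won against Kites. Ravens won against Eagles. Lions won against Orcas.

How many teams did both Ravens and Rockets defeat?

Ravens beat: Eagles, Owls.
Rockets beat: Kites, Lions, Ravens, Orcas.
No one was beaten by both.

0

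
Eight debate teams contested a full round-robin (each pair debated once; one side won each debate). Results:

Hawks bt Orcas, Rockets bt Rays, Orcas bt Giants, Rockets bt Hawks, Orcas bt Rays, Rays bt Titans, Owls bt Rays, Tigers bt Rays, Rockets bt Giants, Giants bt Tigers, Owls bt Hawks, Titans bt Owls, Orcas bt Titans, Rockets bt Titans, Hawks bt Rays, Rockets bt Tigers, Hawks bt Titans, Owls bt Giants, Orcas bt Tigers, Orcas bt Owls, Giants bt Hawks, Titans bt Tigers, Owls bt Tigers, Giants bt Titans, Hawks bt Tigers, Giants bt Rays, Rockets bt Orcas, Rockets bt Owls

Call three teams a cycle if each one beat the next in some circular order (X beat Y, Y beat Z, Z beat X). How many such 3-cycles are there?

Win totals: Owls 4, Tigers 1, Giants 4, Rays 1, Hawks 4, Titans 2, Orcas 5, Rockets 7.
A team with w wins dominates both others in C(w,2) triples; summing gives 6 + 0 + 6 + 0 + 6 + 1 + 10 + 21 = 50 transitive triples.
Total triples C(8,3) = 56, so cyclic triples = 56 − 50 = 6.

6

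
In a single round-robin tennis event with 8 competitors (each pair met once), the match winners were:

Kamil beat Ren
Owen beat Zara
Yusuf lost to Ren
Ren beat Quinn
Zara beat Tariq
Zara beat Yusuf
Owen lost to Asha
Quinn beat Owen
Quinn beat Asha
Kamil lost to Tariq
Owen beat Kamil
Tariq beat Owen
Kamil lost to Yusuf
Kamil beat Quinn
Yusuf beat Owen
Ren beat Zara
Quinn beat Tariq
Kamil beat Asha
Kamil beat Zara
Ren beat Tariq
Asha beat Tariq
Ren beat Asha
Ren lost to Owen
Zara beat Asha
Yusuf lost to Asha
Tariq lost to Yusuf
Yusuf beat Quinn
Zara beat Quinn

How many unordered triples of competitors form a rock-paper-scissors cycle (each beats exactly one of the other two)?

Win totals: Asha 3, Quinn 3, Zara 4, Yusuf 4, Kamil 4, Tariq 2, Owen 3, Ren 5.
A competitor with w wins dominates both others in C(w,2) triples; summing gives 3 + 3 + 6 + 6 + 6 + 1 + 3 + 10 = 38 transitive triples.
Total triples C(8,3) = 56, so cyclic triples = 56 − 38 = 18.

18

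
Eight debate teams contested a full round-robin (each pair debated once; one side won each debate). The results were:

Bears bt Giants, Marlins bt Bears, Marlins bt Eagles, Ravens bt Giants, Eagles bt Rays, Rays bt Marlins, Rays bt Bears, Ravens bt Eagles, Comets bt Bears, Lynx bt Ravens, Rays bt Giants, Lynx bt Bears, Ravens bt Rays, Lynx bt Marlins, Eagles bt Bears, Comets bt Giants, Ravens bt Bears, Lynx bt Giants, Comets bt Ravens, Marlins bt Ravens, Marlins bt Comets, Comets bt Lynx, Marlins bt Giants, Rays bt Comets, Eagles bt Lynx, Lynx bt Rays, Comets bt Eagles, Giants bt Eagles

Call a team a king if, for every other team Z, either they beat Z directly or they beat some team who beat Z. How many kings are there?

6

Comets reaches everyone (king).
Lynx reaches everyone (king).
Bears cannot reach Comets, Lynx, Ravens, Marlins, Rays in two steps.
Giants cannot reach Comets, Ravens, Marlins in two steps.
Ravens reaches everyone (king).
Marlins reaches everyone (king).
Rays reaches everyone (king).
Eagles reaches everyone (king).
Kings: Comets, Lynx, Ravens, Marlins, Rays, Eagles — 6.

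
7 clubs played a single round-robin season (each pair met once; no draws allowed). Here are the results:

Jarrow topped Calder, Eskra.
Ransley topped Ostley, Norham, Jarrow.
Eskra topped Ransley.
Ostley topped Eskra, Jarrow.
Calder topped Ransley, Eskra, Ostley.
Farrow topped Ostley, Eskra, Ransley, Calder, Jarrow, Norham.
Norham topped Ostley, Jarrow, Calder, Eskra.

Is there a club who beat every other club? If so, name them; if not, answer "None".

Farrow has 6 wins out of 6 opponents — a perfect record.

Farrow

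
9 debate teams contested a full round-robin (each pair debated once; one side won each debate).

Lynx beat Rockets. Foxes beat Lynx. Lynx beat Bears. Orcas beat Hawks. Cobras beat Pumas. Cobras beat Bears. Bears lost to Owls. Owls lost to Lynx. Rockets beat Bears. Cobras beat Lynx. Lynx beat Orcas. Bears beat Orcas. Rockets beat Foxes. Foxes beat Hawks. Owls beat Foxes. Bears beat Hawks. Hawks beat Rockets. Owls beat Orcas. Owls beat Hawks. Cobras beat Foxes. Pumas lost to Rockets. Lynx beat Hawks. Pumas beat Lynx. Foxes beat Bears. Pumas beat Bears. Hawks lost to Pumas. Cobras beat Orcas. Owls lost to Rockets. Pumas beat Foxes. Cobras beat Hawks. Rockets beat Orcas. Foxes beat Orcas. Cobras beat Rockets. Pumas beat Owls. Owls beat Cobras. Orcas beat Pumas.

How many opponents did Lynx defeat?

Lynx's results: beat Bears, Orcas, Owls, Hawks, Rockets; lost to Pumas, Foxes, Cobras.
That is 5 wins.

5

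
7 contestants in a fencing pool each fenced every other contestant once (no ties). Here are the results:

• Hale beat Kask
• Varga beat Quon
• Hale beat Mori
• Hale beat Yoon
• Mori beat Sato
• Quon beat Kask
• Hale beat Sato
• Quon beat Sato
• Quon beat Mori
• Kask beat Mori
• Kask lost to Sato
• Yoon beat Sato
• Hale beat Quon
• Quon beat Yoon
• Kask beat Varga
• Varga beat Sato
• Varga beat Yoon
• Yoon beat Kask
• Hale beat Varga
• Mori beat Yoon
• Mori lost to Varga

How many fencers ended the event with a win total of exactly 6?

1

Win totals: Hale 6, Quon 4, Sato 1, Yoon 2, Kask 2, Varga 4, Mori 2.
Exactly 6: Hale — 1 fencer.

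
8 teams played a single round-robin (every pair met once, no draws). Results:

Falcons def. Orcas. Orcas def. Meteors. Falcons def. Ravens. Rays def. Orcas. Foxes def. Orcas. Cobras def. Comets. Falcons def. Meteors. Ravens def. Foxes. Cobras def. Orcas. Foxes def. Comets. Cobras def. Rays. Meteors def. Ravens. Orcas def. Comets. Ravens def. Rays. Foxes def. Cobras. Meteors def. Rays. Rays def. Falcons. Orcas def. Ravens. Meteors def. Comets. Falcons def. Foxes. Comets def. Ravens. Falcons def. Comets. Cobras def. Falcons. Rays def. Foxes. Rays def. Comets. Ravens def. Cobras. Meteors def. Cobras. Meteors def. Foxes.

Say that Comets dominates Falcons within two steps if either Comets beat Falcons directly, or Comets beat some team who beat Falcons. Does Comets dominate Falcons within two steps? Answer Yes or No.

No

Comets did not beat Falcons directly.
Comets beat Ravens, but each of them lost to Falcons. No two-step path.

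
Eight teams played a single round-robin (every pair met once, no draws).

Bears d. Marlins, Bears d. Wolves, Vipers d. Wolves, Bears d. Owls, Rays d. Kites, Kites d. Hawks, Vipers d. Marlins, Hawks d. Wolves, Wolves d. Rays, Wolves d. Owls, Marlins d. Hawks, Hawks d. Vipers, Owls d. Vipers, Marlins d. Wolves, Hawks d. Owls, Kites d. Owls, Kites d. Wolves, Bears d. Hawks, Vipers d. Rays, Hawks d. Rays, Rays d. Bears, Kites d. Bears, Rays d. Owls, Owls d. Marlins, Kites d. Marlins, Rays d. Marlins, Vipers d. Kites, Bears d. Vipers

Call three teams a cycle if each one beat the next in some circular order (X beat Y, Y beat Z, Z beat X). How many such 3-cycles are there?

Win totals: Owls 2, Marlins 2, Bears 5, Kites 5, Rays 4, Wolves 2, Vipers 4, Hawks 4.
A team with w wins dominates both others in C(w,2) triples; summing gives 1 + 1 + 10 + 10 + 6 + 1 + 6 + 6 = 41 transitive triples.
Total triples C(8,3) = 56, so cyclic triples = 56 − 41 = 15.

15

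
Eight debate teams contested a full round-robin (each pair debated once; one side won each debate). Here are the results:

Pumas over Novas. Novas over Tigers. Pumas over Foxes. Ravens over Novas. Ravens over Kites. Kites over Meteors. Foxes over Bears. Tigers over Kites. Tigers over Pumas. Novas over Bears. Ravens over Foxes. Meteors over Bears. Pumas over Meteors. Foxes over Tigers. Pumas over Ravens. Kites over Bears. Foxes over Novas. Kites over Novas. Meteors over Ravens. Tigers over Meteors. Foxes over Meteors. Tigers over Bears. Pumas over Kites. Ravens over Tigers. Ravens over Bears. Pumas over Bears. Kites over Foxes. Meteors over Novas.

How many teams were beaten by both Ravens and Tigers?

2

Ravens beat: Foxes, Bears, Tigers, Kites, Novas.
Tigers beat: Bears, Kites, Pumas, Meteors.
Both beat: Bears, Kites — 2.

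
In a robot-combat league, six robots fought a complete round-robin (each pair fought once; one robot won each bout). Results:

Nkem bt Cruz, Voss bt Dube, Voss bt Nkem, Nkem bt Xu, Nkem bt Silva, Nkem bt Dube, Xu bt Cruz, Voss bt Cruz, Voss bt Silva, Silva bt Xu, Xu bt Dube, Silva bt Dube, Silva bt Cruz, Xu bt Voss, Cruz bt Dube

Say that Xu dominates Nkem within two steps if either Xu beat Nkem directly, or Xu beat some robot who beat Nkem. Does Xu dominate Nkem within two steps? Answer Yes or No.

Yes

Xu did not beat Nkem directly.
Xu beat Dube, Voss, Cruz. Of those, Voss beat Nkem.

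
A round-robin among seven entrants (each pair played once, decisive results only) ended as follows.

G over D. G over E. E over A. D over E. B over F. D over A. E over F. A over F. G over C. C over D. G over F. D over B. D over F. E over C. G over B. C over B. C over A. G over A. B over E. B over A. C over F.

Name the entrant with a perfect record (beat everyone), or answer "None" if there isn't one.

G

G has 6 wins out of 6 opponents — a perfect record.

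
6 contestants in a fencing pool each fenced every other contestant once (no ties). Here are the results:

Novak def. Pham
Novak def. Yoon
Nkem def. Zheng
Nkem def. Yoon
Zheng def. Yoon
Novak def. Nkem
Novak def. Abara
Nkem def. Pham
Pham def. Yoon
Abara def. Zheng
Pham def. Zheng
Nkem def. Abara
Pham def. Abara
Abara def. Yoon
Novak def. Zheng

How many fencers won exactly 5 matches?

Win totals: Nkem 4, Pham 3, Zheng 1, Novak 5, Yoon 0, Abara 2.
Exactly 5: Novak — 1 fencer.

1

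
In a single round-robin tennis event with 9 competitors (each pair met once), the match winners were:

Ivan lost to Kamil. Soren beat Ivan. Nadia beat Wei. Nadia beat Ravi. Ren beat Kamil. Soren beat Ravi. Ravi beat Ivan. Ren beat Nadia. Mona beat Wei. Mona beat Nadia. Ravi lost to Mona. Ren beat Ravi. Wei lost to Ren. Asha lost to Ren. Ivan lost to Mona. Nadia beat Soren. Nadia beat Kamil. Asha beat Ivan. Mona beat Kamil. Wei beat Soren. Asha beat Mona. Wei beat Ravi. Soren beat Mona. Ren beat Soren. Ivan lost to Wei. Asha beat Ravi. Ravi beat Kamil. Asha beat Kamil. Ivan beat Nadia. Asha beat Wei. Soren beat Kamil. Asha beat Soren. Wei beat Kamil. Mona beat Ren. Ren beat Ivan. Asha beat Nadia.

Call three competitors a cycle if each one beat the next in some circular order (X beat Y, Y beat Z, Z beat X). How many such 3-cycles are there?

Win totals: Ravi 2, Ivan 1, Soren 4, Nadia 4, Mona 6, Ren 7, Wei 4, Asha 7, Kamil 1.
A competitor with w wins dominates both others in C(w,2) triples; summing gives 1 + 0 + 6 + 6 + 15 + 21 + 6 + 21 + 0 = 76 transitive triples.
Total triples C(9,3) = 84, so cyclic triples = 84 − 76 = 8.

8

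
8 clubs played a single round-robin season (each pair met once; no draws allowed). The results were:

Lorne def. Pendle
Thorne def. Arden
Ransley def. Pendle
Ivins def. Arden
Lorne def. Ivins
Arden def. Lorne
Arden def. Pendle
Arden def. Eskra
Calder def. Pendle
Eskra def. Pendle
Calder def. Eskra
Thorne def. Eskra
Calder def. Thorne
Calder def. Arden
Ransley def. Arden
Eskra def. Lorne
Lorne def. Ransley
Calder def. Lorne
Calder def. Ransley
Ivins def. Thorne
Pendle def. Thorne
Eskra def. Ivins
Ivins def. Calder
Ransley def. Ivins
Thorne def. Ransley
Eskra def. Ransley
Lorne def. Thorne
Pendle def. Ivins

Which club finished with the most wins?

Calder

Win totals: Pendle 2, Eskra 4, Thorne 3, Calder 6, Ransley 3, Lorne 4, Ivins 3, Arden 3.
Calder leads with 6 wins (next highest: 4).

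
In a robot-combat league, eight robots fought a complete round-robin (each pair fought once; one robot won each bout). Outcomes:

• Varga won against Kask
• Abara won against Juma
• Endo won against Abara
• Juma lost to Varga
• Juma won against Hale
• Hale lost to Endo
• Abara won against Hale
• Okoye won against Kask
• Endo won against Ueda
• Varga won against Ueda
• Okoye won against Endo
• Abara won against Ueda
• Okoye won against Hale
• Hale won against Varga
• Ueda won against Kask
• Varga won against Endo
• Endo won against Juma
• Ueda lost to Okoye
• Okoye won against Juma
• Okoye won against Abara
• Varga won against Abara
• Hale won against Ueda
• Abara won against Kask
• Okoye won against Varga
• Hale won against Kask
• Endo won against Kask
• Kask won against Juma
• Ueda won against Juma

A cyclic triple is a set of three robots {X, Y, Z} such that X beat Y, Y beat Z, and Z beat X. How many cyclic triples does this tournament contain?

5

Win totals: Kask 1, Abara 4, Hale 3, Okoye 7, Endo 5, Varga 5, Juma 1, Ueda 2.
A robot with w wins dominates both others in C(w,2) triples; summing gives 0 + 6 + 3 + 21 + 10 + 10 + 0 + 1 = 51 transitive triples.
Total triples C(8,3) = 56, so cyclic triples = 56 − 51 = 5.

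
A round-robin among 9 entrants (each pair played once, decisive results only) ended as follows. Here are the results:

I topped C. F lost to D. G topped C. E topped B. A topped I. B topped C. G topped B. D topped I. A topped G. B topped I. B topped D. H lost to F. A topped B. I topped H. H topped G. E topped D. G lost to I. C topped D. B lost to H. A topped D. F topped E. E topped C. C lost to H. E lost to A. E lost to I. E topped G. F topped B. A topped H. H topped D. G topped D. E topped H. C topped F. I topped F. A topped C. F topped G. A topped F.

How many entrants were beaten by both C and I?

1

C beat: D, F.
I beat: C, E, F, G, H.
Both beat: F — 1.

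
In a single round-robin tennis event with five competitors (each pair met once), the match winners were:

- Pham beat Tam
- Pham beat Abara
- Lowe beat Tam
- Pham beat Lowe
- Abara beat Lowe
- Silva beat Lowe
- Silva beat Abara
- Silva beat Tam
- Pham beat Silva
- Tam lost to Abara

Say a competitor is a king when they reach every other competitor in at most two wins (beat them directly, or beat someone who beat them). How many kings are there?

1

Abara cannot reach Silva, Pham in two steps.
Lowe cannot reach Abara, Silva, Pham in two steps.
Silva cannot reach Pham in two steps.
Tam cannot reach Abara, Lowe, Silva, Pham in two steps.
Pham reaches everyone (king).
Kings: Pham — 1.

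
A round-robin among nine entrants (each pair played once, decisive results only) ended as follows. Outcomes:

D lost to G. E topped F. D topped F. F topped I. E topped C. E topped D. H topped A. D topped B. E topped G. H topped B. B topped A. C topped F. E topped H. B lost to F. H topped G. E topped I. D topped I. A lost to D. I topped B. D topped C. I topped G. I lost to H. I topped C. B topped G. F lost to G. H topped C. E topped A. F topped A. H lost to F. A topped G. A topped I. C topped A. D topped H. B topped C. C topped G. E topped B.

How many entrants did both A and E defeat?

2

A beat: G, I.
E beat: A, B, C, D, F, G, H, I.
Both beat: G, I — 2.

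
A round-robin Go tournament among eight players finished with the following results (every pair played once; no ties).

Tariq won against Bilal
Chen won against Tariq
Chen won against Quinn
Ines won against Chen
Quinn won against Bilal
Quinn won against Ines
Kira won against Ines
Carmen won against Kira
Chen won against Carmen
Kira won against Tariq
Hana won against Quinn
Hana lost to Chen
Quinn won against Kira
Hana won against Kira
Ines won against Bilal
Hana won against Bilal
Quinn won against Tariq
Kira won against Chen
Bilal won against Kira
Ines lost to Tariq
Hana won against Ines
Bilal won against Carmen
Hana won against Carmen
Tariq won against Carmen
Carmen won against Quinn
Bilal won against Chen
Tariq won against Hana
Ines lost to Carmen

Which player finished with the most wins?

Hana

Win totals: Quinn 4, Tariq 4, Bilal 3, Ines 2, Kira 3, Carmen 3, Hana 5, Chen 4.
Hana leads with 5 wins (next highest: 4).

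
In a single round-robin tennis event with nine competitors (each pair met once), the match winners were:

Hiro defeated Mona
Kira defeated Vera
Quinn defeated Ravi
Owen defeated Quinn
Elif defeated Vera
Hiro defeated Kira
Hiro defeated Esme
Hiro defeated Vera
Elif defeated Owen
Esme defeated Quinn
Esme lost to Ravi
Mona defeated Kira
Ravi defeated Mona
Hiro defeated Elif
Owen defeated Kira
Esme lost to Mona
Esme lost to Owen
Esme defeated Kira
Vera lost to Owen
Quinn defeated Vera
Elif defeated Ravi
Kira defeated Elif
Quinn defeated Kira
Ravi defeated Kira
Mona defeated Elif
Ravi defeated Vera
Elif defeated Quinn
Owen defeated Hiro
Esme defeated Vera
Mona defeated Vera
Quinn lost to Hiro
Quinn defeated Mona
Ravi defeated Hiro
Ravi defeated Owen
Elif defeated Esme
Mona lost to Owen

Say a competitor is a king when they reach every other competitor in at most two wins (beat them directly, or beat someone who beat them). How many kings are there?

Esme cannot reach Hiro, Owen in two steps.
Kira cannot reach Hiro, Mona in two steps.
Ravi reaches everyone (king).
Quinn reaches everyone (king).
Elif reaches everyone (king).
Hiro reaches everyone (king).
Vera cannot reach Esme, Kira, Ravi, Quinn, Elif, Hiro, Mona, Owen in two steps.
Mona cannot reach Hiro in two steps.
Owen reaches everyone (king).
Kings: Ravi, Quinn, Elif, Hiro, Owen — 5.

5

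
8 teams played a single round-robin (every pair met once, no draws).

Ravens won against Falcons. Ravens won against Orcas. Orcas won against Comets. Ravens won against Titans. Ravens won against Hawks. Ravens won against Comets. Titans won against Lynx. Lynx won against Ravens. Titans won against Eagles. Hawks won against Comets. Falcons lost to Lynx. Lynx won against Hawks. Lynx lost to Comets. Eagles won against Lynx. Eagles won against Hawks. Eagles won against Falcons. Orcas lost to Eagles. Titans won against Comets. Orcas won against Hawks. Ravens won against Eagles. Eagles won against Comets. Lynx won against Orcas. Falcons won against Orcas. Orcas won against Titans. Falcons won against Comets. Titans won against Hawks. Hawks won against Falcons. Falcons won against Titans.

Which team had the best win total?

Ravens

Win totals: Comets 1, Ravens 6, Eagles 5, Titans 4, Orcas 3, Hawks 2, Falcons 3, Lynx 4.
Ravens leads with 6 wins (next highest: 5).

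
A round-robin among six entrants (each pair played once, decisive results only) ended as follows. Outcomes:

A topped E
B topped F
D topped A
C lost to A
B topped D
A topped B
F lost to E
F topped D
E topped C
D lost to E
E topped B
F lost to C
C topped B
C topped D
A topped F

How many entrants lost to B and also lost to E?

2

B beat: D, F.
E beat: B, C, D, F.
Both beat: D, F — 2.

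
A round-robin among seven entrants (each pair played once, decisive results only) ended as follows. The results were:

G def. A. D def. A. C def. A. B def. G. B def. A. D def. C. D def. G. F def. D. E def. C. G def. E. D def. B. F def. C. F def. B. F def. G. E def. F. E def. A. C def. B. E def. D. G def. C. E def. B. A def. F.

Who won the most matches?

E

Win totals: A 1, B 2, C 2, D 4, E 5, F 4, G 3.
E leads with 5 wins (next highest: 4).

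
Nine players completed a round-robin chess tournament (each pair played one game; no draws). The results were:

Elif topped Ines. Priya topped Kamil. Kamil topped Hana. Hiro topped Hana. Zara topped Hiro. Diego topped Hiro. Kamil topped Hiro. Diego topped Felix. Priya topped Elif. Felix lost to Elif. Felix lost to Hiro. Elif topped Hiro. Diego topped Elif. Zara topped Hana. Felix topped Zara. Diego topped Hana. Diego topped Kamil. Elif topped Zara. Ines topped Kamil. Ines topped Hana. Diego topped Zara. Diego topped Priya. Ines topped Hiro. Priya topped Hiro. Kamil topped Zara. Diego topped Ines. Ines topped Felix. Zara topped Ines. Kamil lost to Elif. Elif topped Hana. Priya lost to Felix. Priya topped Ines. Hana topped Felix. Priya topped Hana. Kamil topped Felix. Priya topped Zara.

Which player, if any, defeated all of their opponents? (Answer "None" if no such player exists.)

Diego has 8 wins out of 8 opponents — a perfect record.

Diego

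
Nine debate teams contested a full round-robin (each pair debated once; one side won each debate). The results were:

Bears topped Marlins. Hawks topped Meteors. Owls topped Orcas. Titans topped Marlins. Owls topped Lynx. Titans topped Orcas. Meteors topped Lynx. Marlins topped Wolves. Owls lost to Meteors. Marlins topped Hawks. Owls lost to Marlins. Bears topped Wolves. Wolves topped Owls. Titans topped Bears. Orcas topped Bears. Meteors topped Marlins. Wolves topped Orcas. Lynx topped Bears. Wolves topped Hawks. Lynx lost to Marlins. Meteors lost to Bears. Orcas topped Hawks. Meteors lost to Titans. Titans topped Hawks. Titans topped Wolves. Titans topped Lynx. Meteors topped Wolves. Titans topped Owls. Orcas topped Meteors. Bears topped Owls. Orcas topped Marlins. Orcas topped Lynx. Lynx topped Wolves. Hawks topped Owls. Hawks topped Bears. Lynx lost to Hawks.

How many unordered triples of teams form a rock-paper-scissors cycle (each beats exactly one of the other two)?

Win totals: Hawks 4, Wolves 3, Orcas 5, Meteors 4, Bears 4, Marlins 4, Lynx 2, Owls 2, Titans 8.
A team with w wins dominates both others in C(w,2) triples; summing gives 6 + 3 + 10 + 6 + 6 + 6 + 1 + 1 + 28 = 67 transitive triples.
Total triples C(9,3) = 84, so cyclic triples = 84 − 67 = 17.

17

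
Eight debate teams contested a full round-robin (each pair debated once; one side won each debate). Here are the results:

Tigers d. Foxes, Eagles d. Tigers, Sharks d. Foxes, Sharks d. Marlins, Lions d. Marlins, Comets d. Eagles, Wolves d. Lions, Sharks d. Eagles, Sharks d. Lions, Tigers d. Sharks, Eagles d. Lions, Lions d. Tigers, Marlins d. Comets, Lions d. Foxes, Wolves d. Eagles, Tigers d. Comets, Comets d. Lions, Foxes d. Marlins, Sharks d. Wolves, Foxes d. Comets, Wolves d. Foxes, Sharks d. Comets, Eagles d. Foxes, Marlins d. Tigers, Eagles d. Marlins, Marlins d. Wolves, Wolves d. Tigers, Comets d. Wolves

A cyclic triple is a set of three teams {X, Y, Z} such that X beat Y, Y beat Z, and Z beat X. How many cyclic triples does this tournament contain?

16

Win totals: Foxes 2, Lions 3, Sharks 6, Wolves 4, Tigers 3, Marlins 3, Eagles 4, Comets 3.
A team with w wins dominates both others in C(w,2) triples; summing gives 1 + 3 + 15 + 6 + 3 + 3 + 6 + 3 = 40 transitive triples.
Total triples C(8,3) = 56, so cyclic triples = 56 − 40 = 16.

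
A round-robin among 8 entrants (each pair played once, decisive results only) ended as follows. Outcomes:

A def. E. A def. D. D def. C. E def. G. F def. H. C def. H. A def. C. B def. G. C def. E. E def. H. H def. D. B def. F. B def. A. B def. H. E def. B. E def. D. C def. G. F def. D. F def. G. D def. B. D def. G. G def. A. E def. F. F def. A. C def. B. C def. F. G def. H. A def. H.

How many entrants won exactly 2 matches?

Win totals: A 4, B 4, C 5, D 3, E 5, F 4, G 2, H 1.
Exactly 2: G — 1 entrant.

1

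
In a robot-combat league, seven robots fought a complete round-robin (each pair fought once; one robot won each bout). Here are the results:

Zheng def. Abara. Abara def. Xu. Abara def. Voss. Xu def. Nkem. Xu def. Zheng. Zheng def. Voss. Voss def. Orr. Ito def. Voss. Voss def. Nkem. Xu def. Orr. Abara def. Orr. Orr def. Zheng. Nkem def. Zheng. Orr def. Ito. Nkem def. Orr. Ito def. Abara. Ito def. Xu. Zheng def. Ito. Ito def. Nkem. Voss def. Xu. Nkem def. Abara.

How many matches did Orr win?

Orr's results: beat Zheng, Ito; lost to Xu, Voss, Abara, Nkem.
That is 2 wins.

2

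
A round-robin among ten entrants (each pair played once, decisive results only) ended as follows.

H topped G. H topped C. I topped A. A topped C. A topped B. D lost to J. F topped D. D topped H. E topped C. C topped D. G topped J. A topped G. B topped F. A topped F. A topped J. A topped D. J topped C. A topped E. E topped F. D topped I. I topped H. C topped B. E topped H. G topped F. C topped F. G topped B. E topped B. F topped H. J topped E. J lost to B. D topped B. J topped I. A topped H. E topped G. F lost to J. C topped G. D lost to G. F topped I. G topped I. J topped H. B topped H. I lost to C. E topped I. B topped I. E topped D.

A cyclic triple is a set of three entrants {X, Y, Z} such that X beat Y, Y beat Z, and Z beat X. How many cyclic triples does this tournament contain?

Win totals: A 8, B 4, C 5, D 3, E 7, F 3, G 5, H 2, I 2, J 6.
An entrant with w wins dominates both others in C(w,2) triples; summing gives 28 + 6 + 10 + 3 + 21 + 3 + 10 + 1 + 1 + 15 = 98 transitive triples.
Total triples C(10,3) = 120, so cyclic triples = 120 − 98 = 22.

22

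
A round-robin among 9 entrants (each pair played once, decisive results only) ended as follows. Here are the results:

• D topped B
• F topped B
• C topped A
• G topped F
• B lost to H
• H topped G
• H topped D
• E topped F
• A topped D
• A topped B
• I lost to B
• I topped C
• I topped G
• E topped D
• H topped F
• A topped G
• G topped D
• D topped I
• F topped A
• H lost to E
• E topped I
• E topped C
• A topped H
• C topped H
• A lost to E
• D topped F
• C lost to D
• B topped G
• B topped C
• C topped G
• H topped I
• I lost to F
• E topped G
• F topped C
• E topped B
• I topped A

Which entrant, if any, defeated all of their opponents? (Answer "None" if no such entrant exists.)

E has 8 wins out of 8 opponents — a perfect record.

E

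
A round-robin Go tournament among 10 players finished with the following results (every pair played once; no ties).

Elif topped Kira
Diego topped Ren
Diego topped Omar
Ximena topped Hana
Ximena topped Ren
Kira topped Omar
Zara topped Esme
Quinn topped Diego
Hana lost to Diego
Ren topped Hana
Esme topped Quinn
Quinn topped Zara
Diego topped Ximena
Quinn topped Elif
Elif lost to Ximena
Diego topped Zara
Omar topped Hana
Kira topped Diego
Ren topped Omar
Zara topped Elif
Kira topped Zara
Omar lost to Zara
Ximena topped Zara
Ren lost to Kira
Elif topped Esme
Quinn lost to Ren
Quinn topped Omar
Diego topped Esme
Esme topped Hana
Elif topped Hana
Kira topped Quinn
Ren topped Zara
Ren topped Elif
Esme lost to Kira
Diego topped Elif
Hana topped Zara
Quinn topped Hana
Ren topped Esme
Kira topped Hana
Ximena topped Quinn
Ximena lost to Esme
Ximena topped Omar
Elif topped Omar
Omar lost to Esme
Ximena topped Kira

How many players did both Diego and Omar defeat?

1

Diego beat: Hana, Ximena, Esme, Ren, Omar, Elif, Zara.
Omar beat: Hana.
Both beat: Hana — 1.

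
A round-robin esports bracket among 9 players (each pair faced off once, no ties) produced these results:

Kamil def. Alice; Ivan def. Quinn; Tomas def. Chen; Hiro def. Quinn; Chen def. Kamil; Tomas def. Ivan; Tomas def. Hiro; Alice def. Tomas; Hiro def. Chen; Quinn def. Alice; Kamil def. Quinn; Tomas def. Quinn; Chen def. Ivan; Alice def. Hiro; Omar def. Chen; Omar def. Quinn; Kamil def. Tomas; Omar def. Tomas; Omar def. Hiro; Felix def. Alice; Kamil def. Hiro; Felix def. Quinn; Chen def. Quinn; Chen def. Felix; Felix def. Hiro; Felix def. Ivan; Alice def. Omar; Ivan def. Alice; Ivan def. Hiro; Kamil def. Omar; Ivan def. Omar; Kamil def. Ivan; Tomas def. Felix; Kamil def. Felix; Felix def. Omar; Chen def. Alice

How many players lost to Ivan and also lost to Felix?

4

Ivan beat: Hiro, Quinn, Omar, Alice.
Felix beat: Ivan, Hiro, Quinn, Omar, Alice.
Both beat: Hiro, Quinn, Omar, Alice — 4.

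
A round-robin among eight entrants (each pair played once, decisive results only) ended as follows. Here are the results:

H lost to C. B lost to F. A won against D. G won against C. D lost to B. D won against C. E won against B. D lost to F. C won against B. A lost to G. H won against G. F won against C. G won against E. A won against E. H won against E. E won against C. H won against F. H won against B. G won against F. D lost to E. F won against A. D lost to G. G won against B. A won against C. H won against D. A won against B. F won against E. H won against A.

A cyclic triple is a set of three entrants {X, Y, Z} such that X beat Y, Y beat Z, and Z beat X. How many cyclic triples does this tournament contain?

6

Win totals: A 4, B 1, C 2, D 1, E 3, F 5, G 6, H 6.
An entrant with w wins dominates both others in C(w,2) triples; summing gives 6 + 0 + 1 + 0 + 3 + 10 + 15 + 15 = 50 transitive triples.
Total triples C(8,3) = 56, so cyclic triples = 56 − 50 = 6.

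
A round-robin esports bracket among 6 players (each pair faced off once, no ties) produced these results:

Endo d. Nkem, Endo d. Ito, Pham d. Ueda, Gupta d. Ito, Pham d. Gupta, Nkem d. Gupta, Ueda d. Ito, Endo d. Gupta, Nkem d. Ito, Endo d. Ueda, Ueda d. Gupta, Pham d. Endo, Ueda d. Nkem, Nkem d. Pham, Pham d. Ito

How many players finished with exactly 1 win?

1

Win totals: Nkem 3, Ito 0, Ueda 3, Endo 4, Gupta 1, Pham 4.
Exactly 1: Gupta — 1 player.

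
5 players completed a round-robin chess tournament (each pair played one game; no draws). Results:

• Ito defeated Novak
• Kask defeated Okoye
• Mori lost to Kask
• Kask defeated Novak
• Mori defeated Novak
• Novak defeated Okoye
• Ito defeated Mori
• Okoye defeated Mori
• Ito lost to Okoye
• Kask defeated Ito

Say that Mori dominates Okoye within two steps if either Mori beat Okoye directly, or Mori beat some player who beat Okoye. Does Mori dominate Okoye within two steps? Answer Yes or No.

Mori did not beat Okoye directly.
Mori beat Novak. Of those, Novak beat Okoye.

Yes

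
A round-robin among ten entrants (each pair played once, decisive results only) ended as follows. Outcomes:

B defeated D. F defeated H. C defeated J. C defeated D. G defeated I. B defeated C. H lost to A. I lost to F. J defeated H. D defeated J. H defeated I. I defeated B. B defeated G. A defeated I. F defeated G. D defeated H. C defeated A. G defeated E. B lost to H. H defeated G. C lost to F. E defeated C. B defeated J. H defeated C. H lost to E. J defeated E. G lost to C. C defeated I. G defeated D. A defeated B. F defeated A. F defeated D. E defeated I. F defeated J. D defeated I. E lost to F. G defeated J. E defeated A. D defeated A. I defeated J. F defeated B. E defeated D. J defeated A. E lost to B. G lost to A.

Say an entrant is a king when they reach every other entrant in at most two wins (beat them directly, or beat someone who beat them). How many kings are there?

A cannot reach F in two steps.
B cannot reach F in two steps.
C cannot reach F in two steps.
D cannot reach F in two steps.
E cannot reach F in two steps.
F reaches everyone (king).
G cannot reach F in two steps.
H cannot reach F in two steps.
I cannot reach F in two steps.
J cannot reach F in two steps.
Kings: F — 1.

1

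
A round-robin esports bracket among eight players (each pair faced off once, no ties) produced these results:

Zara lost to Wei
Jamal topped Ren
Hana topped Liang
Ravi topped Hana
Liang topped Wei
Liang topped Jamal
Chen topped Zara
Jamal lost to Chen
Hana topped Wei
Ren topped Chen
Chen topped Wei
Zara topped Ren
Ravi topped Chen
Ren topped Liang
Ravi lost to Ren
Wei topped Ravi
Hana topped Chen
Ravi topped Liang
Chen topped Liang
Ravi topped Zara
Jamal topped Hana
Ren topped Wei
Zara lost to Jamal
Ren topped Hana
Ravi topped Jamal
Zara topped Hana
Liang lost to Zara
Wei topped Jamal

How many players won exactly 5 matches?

2

Win totals: Zara 3, Jamal 3, Chen 4, Ravi 5, Wei 3, Liang 2, Ren 5, Hana 3.
Exactly 5: Ravi, Ren — 2 players.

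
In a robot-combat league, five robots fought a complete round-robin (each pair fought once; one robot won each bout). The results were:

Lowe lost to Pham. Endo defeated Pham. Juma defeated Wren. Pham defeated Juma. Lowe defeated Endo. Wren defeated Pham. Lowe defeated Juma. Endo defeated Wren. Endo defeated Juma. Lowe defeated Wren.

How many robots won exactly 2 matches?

Win totals: Lowe 3, Pham 2, Endo 3, Wren 1, Juma 1.
Exactly 2: Pham — 1 robot.

1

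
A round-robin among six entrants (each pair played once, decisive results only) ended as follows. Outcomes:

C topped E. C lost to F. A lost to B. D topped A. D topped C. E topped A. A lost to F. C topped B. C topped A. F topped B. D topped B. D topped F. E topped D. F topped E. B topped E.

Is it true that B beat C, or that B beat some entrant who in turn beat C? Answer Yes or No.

No

B did not beat C directly.
B beat A, E, but each of them lost to C. No two-step path.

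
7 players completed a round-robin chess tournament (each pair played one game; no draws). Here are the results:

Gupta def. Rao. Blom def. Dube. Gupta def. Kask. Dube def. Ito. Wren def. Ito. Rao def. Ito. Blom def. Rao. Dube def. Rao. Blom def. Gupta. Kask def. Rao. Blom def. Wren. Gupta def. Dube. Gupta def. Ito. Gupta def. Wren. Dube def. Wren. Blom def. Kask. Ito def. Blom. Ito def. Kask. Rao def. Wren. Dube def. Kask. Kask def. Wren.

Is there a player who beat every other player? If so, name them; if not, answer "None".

Highest win total is Gupta with 5 (out of 6 possible).
Gupta lost to Blom, so no player went undefeated.

None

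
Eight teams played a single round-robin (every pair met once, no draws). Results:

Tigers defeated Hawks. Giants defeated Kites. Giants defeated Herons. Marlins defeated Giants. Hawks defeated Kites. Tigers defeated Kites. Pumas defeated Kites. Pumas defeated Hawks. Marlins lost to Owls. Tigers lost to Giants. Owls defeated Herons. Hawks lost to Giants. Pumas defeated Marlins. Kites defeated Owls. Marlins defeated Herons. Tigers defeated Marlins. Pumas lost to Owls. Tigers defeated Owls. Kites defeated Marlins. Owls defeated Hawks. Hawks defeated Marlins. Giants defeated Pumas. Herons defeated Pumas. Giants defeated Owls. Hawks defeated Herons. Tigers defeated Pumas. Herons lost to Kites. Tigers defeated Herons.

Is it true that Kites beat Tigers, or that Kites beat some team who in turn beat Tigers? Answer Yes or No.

No

Kites did not beat Tigers directly.
Kites beat Owls, Herons, Marlins, but each of them lost to Tigers. No two-step path.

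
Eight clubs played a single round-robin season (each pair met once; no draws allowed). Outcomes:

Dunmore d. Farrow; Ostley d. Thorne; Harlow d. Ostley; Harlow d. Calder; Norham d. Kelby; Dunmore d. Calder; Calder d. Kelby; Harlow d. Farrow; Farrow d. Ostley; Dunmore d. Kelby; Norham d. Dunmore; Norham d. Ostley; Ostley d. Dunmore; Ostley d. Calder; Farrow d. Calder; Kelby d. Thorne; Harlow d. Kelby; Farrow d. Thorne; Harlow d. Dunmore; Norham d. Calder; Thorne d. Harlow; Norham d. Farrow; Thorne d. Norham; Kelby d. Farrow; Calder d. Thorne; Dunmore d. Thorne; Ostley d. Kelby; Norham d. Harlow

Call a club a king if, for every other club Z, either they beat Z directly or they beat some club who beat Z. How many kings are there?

5

Harlow cannot reach Norham in two steps.
Ostley reaches everyone (king).
Thorne reaches everyone (king).
Kelby cannot reach Dunmore in two steps.
Farrow reaches everyone (king).
Calder cannot reach Ostley, Dunmore in two steps.
Norham reaches everyone (king).
Dunmore reaches everyone (king).
Kings: Ostley, Thorne, Farrow, Norham, Dunmore — 5.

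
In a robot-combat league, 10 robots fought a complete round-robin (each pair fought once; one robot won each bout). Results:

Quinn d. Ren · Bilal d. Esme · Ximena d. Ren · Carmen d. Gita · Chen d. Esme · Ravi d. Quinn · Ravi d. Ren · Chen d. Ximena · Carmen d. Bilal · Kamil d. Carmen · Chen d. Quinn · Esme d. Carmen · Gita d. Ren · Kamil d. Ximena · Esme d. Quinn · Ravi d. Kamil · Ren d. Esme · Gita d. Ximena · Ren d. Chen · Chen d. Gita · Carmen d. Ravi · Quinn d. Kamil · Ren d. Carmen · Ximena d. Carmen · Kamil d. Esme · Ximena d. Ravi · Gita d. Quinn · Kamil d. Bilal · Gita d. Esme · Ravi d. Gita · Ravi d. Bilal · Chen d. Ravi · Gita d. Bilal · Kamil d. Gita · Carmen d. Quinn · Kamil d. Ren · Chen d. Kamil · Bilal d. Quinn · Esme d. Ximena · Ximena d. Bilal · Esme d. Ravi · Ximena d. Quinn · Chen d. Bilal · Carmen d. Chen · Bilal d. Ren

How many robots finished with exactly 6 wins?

1

Win totals: Ren 3, Kamil 6, Ravi 5, Quinn 2, Bilal 3, Carmen 5, Chen 7, Ximena 5, Gita 5, Esme 4.
Exactly 6: Kamil — 1 robot.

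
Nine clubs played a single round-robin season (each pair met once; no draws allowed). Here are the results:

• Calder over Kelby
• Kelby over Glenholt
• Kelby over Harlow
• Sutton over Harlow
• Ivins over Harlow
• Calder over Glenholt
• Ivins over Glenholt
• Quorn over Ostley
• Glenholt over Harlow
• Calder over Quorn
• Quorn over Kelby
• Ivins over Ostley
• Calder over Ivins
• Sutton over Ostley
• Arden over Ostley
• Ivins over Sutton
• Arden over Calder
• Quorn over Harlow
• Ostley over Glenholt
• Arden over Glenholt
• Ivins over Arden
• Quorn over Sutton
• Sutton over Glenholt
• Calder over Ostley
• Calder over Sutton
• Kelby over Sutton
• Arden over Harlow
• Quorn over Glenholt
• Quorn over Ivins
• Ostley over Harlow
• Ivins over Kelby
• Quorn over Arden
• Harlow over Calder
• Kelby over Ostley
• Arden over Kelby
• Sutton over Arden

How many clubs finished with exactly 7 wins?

1

Win totals: Quorn 7, Calder 6, Arden 5, Ostley 2, Glenholt 1, Sutton 4, Kelby 4, Ivins 6, Harlow 1.
Exactly 7: Quorn — 1 club.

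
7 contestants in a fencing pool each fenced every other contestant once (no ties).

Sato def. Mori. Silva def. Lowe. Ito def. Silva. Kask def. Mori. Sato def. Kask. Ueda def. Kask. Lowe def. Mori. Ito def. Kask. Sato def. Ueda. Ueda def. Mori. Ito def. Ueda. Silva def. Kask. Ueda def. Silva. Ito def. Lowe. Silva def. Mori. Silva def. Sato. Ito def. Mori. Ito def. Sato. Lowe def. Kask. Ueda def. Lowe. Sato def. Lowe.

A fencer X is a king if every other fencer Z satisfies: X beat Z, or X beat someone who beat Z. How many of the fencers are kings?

1

Mori cannot reach Ito, Silva, Ueda, Kask, Sato, Lowe in two steps.
Ito reaches everyone (king).
Silva cannot reach Ito in two steps.
Ueda cannot reach Ito in two steps.
Kask cannot reach Ito, Silva, Ueda, Sato, Lowe in two steps.
Sato cannot reach Ito in two steps.
Lowe cannot reach Ito, Silva, Ueda, Sato in two steps.
Kings: Ito — 1.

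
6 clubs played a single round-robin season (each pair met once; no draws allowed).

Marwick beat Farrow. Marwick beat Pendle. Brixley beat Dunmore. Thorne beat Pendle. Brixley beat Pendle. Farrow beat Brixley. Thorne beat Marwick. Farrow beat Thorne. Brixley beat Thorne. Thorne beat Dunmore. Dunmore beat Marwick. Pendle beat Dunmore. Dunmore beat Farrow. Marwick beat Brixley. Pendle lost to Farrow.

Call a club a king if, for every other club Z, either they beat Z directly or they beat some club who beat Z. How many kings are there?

5

Marwick reaches everyone (king).
Thorne reaches everyone (king).
Pendle cannot reach Thorne, Brixley in two steps.
Brixley reaches everyone (king).
Dunmore reaches everyone (king).
Farrow reaches everyone (king).
Kings: Marwick, Thorne, Brixley, Dunmore, Farrow — 5.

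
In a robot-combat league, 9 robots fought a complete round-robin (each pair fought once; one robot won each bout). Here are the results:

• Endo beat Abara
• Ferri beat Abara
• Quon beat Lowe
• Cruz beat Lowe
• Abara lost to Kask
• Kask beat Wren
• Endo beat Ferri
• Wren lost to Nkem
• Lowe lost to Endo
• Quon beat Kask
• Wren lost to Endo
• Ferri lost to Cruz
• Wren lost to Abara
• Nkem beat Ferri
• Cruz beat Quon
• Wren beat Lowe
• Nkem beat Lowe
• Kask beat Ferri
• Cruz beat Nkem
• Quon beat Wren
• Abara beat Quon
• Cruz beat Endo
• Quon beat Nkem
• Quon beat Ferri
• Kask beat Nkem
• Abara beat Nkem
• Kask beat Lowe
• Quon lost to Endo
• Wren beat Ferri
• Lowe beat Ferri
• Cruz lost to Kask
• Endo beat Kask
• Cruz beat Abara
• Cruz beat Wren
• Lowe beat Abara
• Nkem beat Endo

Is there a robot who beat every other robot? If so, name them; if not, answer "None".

Highest win total is Cruz with 7 (out of 8 possible).
Cruz lost to Kask, so no robot went undefeated.

None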